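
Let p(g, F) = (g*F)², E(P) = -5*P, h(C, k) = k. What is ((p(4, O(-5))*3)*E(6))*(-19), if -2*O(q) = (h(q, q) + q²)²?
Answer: 1094400000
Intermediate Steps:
O(q) = -(q + q²)²/2
p(g, F) = F²*g² (p(g, F) = (F*g)² = F²*g²)
((p(4, O(-5))*3)*E(6))*(-19) = ((((-½*(-5)²*(1 - 5)²)²*4²)*3)*(-5*6))*(-19) = ((((-½*25*(-4)²)²*16)*3)*(-30))*(-19) = ((((-½*25*16)²*16)*3)*(-30))*(-19) = ((((-200)²*16)*3)*(-30))*(-19) = (((40000*16)*3)*(-30))*(-19) = ((640000*3)*(-30))*(-19) = (1920000*(-30))*(-19) = -57600000*(-19) = 1094400000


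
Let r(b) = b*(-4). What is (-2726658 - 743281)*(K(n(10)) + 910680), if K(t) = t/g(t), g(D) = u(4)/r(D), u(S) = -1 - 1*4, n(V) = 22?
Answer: -15806738044504/5 ≈ -3.1613e+12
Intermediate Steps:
u(S) = -5 (u(S) = -1 - 4 = -5)
r(b) = -4*b
g(D) = 5/(4*D) (g(D) = -5*(-1/(4*D)) = -(-5)/(4*D) = 5/(4*D))
K(t) = 4*t²/5 (K(t) = t/((5/(4*t))) = t*(4*t/5) = 4*t²/5)
(-2726658 - 743281)*(K(n(10)) + 910680) = (-2726658 - 743281)*((⅘)*22² + 910680) = -3469939*((⅘)*484 + 910680) = -3469939*(1936/5 + 910680) = -3469939*4555336/5 = -15806738044504/5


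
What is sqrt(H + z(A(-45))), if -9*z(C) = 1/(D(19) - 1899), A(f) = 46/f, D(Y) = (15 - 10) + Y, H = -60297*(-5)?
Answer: 4*sqrt(953917383)/225 ≈ 549.08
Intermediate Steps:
H = 301485
D(Y) = 5 + Y
z(C) = 1/16875 (z(C) = -1/(9*((5 + 19) - 1899)) = -1/(9*(24 - 1899)) = -1/9/(-1875) = -1/9*(-1/1875) = 1/16875)
sqrt(H + z(A(-45))) = sqrt(301485 + 1/16875) = sqrt(5087559376/16875) = 4*sqrt(953917383)/225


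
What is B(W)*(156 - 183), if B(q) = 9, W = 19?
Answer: -243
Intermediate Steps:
B(W)*(156 - 183) = 9*(156 - 183) = 9*(-27) = -243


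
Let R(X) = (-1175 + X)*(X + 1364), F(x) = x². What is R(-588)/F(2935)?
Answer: -1368088/8614225 ≈ -0.15882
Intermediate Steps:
R(X) = (-1175 + X)*(1364 + X)
R(-588)/F(2935) = (-1602700 + (-588)² + 189*(-588))/(2935²) = (-1602700 + 345744 - 111132)/8614225 = -1368088*1/8614225 = -1368088/8614225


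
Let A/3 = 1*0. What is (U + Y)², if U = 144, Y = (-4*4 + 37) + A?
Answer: 27225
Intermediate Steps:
A = 0 (A = 3*(1*0) = 3*0 = 0)
Y = 21 (Y = (-4*4 + 37) + 0 = (-16 + 37) + 0 = 21 + 0 = 21)
(U + Y)² = (144 + 21)² = 165² = 27225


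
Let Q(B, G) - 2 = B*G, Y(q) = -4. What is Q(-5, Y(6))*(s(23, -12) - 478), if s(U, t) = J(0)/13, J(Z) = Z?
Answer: -10516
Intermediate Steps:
Q(B, G) = 2 + B*G
s(U, t) = 0 (s(U, t) = 0/13 = 0*(1/13) = 0)
Q(-5, Y(6))*(s(23, -12) - 478) = (2 - 5*(-4))*(0 - 478) = (2 + 20)*(-478) = 22*(-478) = -10516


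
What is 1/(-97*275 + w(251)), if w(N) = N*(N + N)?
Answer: 1/99327 ≈ 1.0068e-5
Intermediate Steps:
w(N) = 2*N² (w(N) = N*(2*N) = 2*N²)
1/(-97*275 + w(251)) = 1/(-97*275 + 2*251²) = 1/(-26675 + 2*63001) = 1/(-26675 + 126002) = 1/99327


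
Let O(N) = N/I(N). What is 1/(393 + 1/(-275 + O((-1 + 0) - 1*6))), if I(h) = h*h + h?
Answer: 1651/648837 ≈ 0.0025446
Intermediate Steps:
I(h) = h + h**2 (I(h) = h**2 + h = h + h**2)
O(N) = 1/(1 + N) (O(N) = N/((N*(1 + N))) = N*(1/(N*(1 + N))) = 1/(1 + N))
1/(393 + 1/(-275 + O((-1 + 0) - 1*6))) = 1/(393 + 1/(-275 + 1/(1 + ((-1 + 0) - 1*6)))) = 1/(393 + 1/(-275 + 1/(1 + (-1 - 6)))) = 1/(393 + 1/(-275 + 1/(1 - 7))) = 1/(393 + 1/(-275 + 1/(-6))) = 1/(393 + 1/(-275 - 1/6)) = 1/(393 + 1/(-1651/6)) = 1/(393 - 6/1651) = 1/(648837/1651) = 1651/648837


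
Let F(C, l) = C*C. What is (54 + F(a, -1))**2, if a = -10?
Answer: 23716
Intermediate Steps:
F(C, l) = C**2
(54 + F(a, -1))**2 = (54 + (-10)**2)**2 = (54 + 100)**2 = 154**2 = 23716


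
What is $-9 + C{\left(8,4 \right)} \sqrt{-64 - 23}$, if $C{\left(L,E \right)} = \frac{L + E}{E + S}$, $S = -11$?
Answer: $-9 - \frac{12 i \sqrt{87}}{7} \approx -9.0 - 15.99 i$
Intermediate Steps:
$C{\left(L,E \right)} = \frac{E + L}{-11 + E}$ ($C{\left(L,E \right)} = \frac{L + E}{E - 11} = \frac{E + L}{-11 + E}$)
$-9 + C{\left(8,4 \right)} \sqrt{-64 - 23} = -9 + \frac{4 + 8}{-11 + 4} \sqrt{-64 - 23} = -9 + \frac{1}{-7} \cdot 12 \sqrt{-87} = -9 + \left(- \frac{1}{7}\right) 12 i \sqrt{87} = -9 - \frac{12 i \sqrt{87}}{7}$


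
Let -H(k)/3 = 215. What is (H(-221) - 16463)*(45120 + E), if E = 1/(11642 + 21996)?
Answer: -12982804082794/16819 ≈ -7.7191e+8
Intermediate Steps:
H(k) = -645 (H(k) = -3*215 = -645)
E = 1/33638 ≈ 2.9728e-5
(H(-221) - 16463)*(45120 + E) = (-645 - 16463)*(45120 + 1/33638) = -17108*1517746561/33638 = -12982804082794/16819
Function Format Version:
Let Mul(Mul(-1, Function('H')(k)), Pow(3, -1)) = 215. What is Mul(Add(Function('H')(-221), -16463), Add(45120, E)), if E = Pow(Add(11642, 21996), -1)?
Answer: Rational(-12982804082794, 16819) ≈ -7.7191e+8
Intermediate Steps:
Function('H')(k) = -645 (Function('H')(k) = Mul(-3, 215) = -645)
E = Rational(1, 33638) (E = Pow(33638, -1) = Rational(1, 33638) ≈ 2.9728e-5)
Mul(Add(Function('H')(-221), -16463), Add(45120, E)) = Mul(Add(-645, -16463), Add(45120, Rational(1, 33638))) = Mul(-17108, Rational(1517746561, 33638)) = Rational(-12982804082794, 16819)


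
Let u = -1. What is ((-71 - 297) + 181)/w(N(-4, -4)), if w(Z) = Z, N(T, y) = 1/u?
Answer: 187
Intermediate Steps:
N(T, y) = -1 (N(T, y) = 1/(-1) = -1)
((-71 - 297) + 181)/w(N(-4, -4)) = ((-71 - 297) + 181)/(-1) = (-368 + 181)*(-1) = -187*(-1) = 187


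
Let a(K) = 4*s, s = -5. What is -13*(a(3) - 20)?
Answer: 520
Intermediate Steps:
a(K) = -20 (a(K) = 4*(-5) = -20)
-13*(a(3) - 20) = -13*(-20 - 20) = -13*(-40) = 520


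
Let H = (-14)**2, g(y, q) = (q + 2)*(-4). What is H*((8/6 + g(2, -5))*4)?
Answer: 31360/3 ≈ 10453.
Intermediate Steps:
g(y, q) = -8 - 4*q (g(y, q) = (2 + q)*(-4) = -8 - 4*q)
H = 196
H*((8/6 + g(2, -5))*4) = 196*((8/6 + (-8 - 4*(-5)))*4) = 196*((8*(1/6) + (-8 + 20))*4) = 196*((4/3 + 12)*4) = 196*((40/3)*4) = 196*(160/3) = 31360/3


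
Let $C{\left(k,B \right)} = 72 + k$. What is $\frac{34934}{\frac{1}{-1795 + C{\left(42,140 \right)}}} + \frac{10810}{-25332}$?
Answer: $- \frac{743798873369}{12666} \approx -5.8724 \cdot 10^{7}$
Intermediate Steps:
$\frac{34934}{\frac{1}{-1795 + C{\left(42,140 \right)}}} + \frac{10810}{-25332} = \frac{34934}{\frac{1}{-1795 + \left(72 + 42\right)}} + \frac{10810}{-25332} = \frac{34934}{\frac{1}{-1795 + 114}} + 10810 \left(- \frac{1}{25332}\right) = \frac{34934}{\frac{1}{-1681}} - \frac{5405}{12666} = \frac{34934}{- \frac{1}{1681}} - \frac{5405}{12666} = 34934 \left(-1681\right) - \frac{5405}{12666} = -58724054 - \frac{5405}{12666} = - \frac{743798873369}{12666}$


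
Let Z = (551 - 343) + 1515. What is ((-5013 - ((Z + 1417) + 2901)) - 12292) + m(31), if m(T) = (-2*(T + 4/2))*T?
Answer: -25392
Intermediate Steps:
Z = 1723 (Z = 208 + 1515 = 1723)
m(T) = T*(-4 - 2*T) (m(T) = (-2*(T + 4*(½)))*T = (-2*(T + 2))*T = (-2*(2 + T))*T = (-4 - 2*T)*T = T*(-4 - 2*T))
((-5013 - ((Z + 1417) + 2901)) - 12292) + m(31) = ((-5013 - ((1723 + 1417) + 2901)) - 12292) - 2*31*(2 + 31) = ((-5013 - (3140 + 2901)) - 12292) - 2*31*33 = ((-5013 - 1*6041) - 12292) - 2046 = ((-5013 - 6041) - 12292) - 2046 = (-11054 - 12292) - 2046 = -23346 - 2046 = -25392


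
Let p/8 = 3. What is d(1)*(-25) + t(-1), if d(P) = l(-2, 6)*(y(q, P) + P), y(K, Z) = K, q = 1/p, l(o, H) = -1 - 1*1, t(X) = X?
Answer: 613/12 ≈ 51.083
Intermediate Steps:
p = 24 (p = 8*3 = 24)
l(o, H) = -2 (l(o, H) = -1 - 1 = -2)
q = 1/24 ≈ 0.041667
d(P) = -1/12 - 2*P (d(P) = -2*(1/24 + P) = -1/12 - 2*P)
d(1)*(-25) + t(-1) = (-1/12 - 2*1)*(-25) - 1 = (-1/12 - 2)*(-25) - 1 = -25/12*(-25) - 1 = 625/12 - 1 = 613/12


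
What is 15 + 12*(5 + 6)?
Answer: 147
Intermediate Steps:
15 + 12*(5 + 6) = 15 + 12*11 = 15 + 132 = 147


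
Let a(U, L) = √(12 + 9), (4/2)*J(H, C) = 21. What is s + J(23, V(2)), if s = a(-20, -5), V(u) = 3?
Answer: 21/2 + √21 ≈ 15.083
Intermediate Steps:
J(H, C) = 21/2 (J(H, C) = (½)*21 = 21/2)
a(U, L) = √21
s = √21 ≈ 4.5826
s + J(23, V(2)) = √21 + 21/2 = 21/2 + √21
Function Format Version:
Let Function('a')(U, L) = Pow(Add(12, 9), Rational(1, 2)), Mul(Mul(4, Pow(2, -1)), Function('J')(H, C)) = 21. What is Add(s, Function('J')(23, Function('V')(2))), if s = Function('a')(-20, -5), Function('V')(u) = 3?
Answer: Add(Rational(21, 2), Pow(21, Rational(1, 2))) ≈ 15.083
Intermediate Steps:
Function('J')(H, C) = Rational(21, 2) (Function('J')(H, C) = Mul(Rational(1, 2), 21) = Rational(21, 2))
Function('a')(U, L) = Pow(21, Rational(1, 2))
s = Pow(21, Rational(1, 2)) ≈ 4.5826
Add(s, Function('J')(23, Function('V')(2))) = Add(Pow(21, Rational(1, 2)), Rational(21, 2)) = Add(Rational(21, 2), Pow(21, Rational(1, 2)))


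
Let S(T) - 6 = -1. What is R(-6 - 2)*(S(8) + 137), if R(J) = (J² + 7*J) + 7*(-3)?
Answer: -1846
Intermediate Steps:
S(T) = 5 (S(T) = 6 - 1 = 5)
R(J) = -21 + J² + 7*J (R(J) = (J² + 7*J) - 21 = -21 + J² + 7*J)
R(-6 - 2)*(S(8) + 137) = (-21 + (-6 - 2)² + 7*(-6 - 2))*(5 + 137) = (-21 + (-8)² + 7*(-8))*142 = (-21 + 64 - 56)*142 = -13*142 = -1846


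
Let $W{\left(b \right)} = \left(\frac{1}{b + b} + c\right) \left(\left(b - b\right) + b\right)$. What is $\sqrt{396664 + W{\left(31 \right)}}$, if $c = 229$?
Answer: $\frac{\sqrt{1615054}}{2} \approx 635.42$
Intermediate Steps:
$W{\left(b \right)} = b \left(229 + \frac{1}{2 b}\right)$ ($W{\left(b \right)} = \left(\frac{1}{b + b} + 229\right) \left(\left(b - b\right) + b\right) = \left(\frac{1}{2 b} + 229\right) \left(0 + b\right) = \left(\frac{1}{2 b} + 229\right) b = \left(229 + \frac{1}{2 b}\right) b = b \left(229 + \frac{1}{2 b}\right)$)
$\sqrt{396664 + W{\left(31 \right)}} = \sqrt{396664 + \left(\frac{1}{2} + 229 \cdot 31\right)} = \sqrt{396664 + \left(\frac{1}{2} + 7099\right)} = \sqrt{396664 + \frac{14199}{2}} = \sqrt{\frac{807527}{2}} = \frac{\sqrt{1615054}}{2}$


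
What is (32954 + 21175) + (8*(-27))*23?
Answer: 49161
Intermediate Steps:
(32954 + 21175) + (8*(-27))*23 = 54129 - 216*23 = 54129 - 4968 = 49161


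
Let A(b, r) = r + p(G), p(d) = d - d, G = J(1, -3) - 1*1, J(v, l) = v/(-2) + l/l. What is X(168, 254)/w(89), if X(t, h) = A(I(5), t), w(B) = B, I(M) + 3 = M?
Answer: 168/89 ≈ 1.8876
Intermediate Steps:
J(v, l) = 1 - v/2 (J(v, l) = v*(-½) + 1 = -v/2 + 1 = 1 - v/2)
I(M) = -3 + M
G = -½ (G = (1 - ½*1) - 1*1 = (1 - ½) - 1 = ½ - 1 = -½ ≈ -0.50000)
p(d) = 0
A(b, r) = r (A(b, r) = r + 0 = r)
X(t, h) = t
X(168, 254)/w(89) = 168/89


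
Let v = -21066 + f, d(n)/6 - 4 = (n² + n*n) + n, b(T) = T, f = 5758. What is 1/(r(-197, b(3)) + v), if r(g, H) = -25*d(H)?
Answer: -1/19058 ≈ -5.2471e-5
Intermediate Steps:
d(n) = 24 + 6*n + 12*n² (d(n) = 24 + 6*((n² + n*n) + n) = 24 + 6*((n² + n²) + n) = 24 + 6*(2*n² + n) = 24 + 6*(n + 2*n²) = 24 + (6*n + 12*n²) = 24 + 6*n + 12*n²)
v = -15308 (v = -21066 + 5758 = -15308)
r(g, H) = -600 - 300*H² - 150*H (r(g, H) = -25*(24 + 6*H + 12*H²) = -600 - 300*H² - 150*H)
1/(r(-197, b(3)) + v) = 1/((-600 - 300*3² - 150*3) - 15308) = 1/((-600 - 300*9 - 450) - 15308) = 1/((-600 - 2700 - 450) - 15308) = 1/(-3750 - 15308) = 1/(-19058) = -1/19058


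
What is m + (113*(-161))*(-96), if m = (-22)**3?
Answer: 1735880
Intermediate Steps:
m = -10648
m + (113*(-161))*(-96) = -10648 + (113*(-161))*(-96) = -10648 - 18193*(-96) = -10648 + 1746528 = 1735880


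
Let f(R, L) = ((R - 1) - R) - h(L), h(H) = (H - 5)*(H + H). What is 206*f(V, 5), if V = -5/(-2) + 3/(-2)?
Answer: -206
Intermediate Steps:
V = 1 (V = -5*(-1/2) + 3*(-1/2) = 5/2 - 3/2 = 1)
h(H) = 2*H*(-5 + H) (h(H) = (-5 + H)*(2*H) = 2*H*(-5 + H))
f(R, L) = -1 - 2*L*(-5 + L) (f(R, L) = ((R - 1) - R) - 2*L*(-5 + L) = ((-1 + R) - R) - 2*L*(-5 + L) = -1 - 2*L*(-5 + L))
206*f(V, 5) = 206*(-1 - 2*5*(-5 + 5)) = 206*(-1 - 2*5*0) = 206*(-1 + 0) = 206*(-1) = -206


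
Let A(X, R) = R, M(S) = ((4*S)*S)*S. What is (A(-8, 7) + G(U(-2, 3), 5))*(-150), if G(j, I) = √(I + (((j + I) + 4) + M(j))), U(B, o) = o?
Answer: -1050 - 750*√5 ≈ -2727.1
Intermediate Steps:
M(S) = 4*S³ (M(S) = (4*S²)*S = 4*S³)
G(j, I) = √(4 + j + 2*I + 4*j³) (G(j, I) = √(I + (((j + I) + 4) + 4*j³)) = √(I + (((I + j) + 4) + 4*j³)) = √(I + ((4 + I + j) + 4*j³)) = √(I + (4 + I + j + 4*j³)) = √(4 + j + 2*I + 4*j³))
(A(-8, 7) + G(U(-2, 3), 5))*(-150) = (7 + √(4 + 3 + 2*5 + 4*3³))*(-150) = (7 + √(4 + 3 + 10 + 4*27))*(-150) = (7 + √(4 + 3 + 10 + 108))*(-150) = (7 + √125)*(-150) = (7 + 5*√5)*(-150) = -1050 - 750*√5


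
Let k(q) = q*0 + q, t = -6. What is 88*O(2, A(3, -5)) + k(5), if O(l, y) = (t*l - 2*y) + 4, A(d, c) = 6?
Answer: -1755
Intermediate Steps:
O(l, y) = 4 - 6*l - 2*y (O(l, y) = (-6*l - 2*y) + 4 = 4 - 6*l - 2*y)
k(q) = q (k(q) = 0 + q = q)
88*O(2, A(3, -5)) + k(5) = 88*(4 - 6*2 - 2*6) + 5 = 88*(4 - 12 - 12) + 5 = 88*(-20) + 5 = -1760 + 5 = -1755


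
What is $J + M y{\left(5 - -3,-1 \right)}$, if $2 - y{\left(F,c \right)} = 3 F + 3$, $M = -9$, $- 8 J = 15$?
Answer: $\frac{1785}{8} \approx 223.13$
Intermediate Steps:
$J = - \frac{15}{8}$ ($J = \left(- \frac{1}{8}\right) 15 = - \frac{15}{8} \approx -1.875$)
$y{\left(F,c \right)} = -1 - 3 F$ ($y{\left(F,c \right)} = 2 - \left(3 F + 3\right) = 2 - \left(3 + 3 F\right) = -1 - 3 F$)
$J + M y{\left(5 - -3,-1 \right)} = - \frac{15}{8} - 9 \left(-1 - 3 \left(5 - -3\right)\right) = - \frac{15}{8} - 9 \left(-1 - 3 \left(5 + 3\right)\right) = - \frac{15}{8} - 9 \left(-1 - 24\right) = - \frac{15}{8} - -225 = - \frac{15}{8} + 225 = \frac{1785}{8}$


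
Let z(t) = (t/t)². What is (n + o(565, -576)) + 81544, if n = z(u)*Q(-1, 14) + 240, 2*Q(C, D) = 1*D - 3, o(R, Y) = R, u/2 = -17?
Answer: 164709/2 ≈ 82355.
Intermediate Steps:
u = -34 (u = 2*(-17) = -34)
z(t) = 1 (z(t) = 1² = 1)
Q(C, D) = -3/2 + D/2 (Q(C, D) = (1*D - 3)/2 = (D - 3)/2 = (-3 + D)/2 = -3/2 + D/2)
n = 491/2 (n = 1*(-3/2 + (½)*14) + 240 = 1*(-3/2 + 7) + 240 = 1*(11/2) + 240 = 11/2 + 240 = 491/2 ≈ 245.50)
(n + o(565, -576)) + 81544 = (491/2 + 565) + 81544 = 1621/2 + 81544 = 164709/2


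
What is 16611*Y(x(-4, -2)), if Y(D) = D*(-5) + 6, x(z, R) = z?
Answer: 431886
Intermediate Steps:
Y(D) = 6 - 5*D (Y(D) = -5*D + 6 = 6 - 5*D)
16611*Y(x(-4, -2)) = 16611*(6 - 5*(-4)) = 16611*(6 + 20) = 16611*26 = 431886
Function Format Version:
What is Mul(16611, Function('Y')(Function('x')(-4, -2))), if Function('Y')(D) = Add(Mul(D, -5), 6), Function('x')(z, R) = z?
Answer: 431886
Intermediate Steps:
Function('Y')(D) = Add(6, Mul(-5, D)) (Function('Y')(D) = Add(Mul(-5, D), 6) = Add(6, Mul(-5, D)))
Mul(16611, Function('Y')(Function('x')(-4, -2))) = Mul(16611, Add(6, Mul(-5, -4))) = Mul(16611, Add(6, 20)) = Mul(16611, 26) = 431886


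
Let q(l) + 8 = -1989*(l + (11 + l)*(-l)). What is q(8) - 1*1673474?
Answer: -1387066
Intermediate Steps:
q(l) = -8 - 1989*l + 1989*l*(11 + l) (q(l) = -8 - 1989*(l + (11 + l)*(-l)) = -8 - 1989*(l - l*(11 + l)) = -8 + (-1989*l + 1989*l*(11 + l)) = -8 - 1989*l + 1989*l*(11 + l))
q(8) - 1*1673474 = (-8 + 1989*8² + 19890*8) - 1*1673474 = (-8 + 1989*64 + 159120) - 1673474 = (-8 + 127296 + 159120) - 1673474 = 286408 - 1673474 = -1387066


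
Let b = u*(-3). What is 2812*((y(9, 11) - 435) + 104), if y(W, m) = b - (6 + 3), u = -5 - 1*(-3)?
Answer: -939208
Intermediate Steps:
u = -2 (u = -5 + 3 = -2)
b = 6 (b = -2*(-3) = 6)
y(W, m) = -3 (y(W, m) = 6 - (6 + 3) = 6 - 1*9 = 6 - 9 = -3)
2812*((y(9, 11) - 435) + 104) = 2812*((-3 - 435) + 104) = 2812*(-438 + 104) = 2812*(-334) = -939208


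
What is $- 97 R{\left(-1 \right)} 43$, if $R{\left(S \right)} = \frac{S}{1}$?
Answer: $4171$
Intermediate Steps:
$R{\left(S \right)} = S$ ($R{\left(S \right)} = S 1 = S$)
$- 97 R{\left(-1 \right)} 43 = \left(-97\right) \left(-1\right) 43 = 97 \cdot 43 = 4171$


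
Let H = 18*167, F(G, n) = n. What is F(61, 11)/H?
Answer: 11/3006 ≈ 0.0036593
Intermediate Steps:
H = 3006
F(61, 11)/H = 11/3006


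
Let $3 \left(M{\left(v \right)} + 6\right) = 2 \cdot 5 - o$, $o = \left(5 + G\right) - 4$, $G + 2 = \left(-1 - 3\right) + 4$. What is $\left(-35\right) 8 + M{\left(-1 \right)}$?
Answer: $- \frac{847}{3} \approx -282.33$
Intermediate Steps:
$G = -2$ ($G = -2 + \left(\left(-1 - 3\right) + 4\right) = -2 + \left(-4 + 4\right) = -2 + 0 = -2$)
$o = -1$ ($o = \left(5 - 2\right) - 4 = 3 - 4 = -1$)
$M{\left(v \right)} = - \frac{7}{3}$ ($M{\left(v \right)} = -6 + \frac{2 \cdot 5 - -1}{3} = -6 + \frac{10 + 1}{3} = -6 + \frac{1}{3} \cdot 11 = -6 + \frac{11}{3} = - \frac{7}{3}$)
$\left(-35\right) 8 + M{\left(-1 \right)} = \left(-35\right) 8 - \frac{7}{3} = -280 - \frac{7}{3} = - \frac{847}{3}$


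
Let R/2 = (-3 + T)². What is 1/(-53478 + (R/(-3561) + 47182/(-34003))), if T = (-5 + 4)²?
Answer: -121084683/6475534964600 ≈ -1.8699e-5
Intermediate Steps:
T = 1 (T = (-1)² = 1)
R = 8 (R = 2*(-3 + 1)² = 2*(-2)² = 2*4 = 8)
1/(-53478 + (R/(-3561) + 47182/(-34003))) = 1/(-53478 + (8/(-3561) + 47182/(-34003))) = 1/(-53478 + (8*(-1/3561) + 47182*(-1/34003))) = 1/(-53478 + (-8/3561 - 47182/34003)) = 1/(-53478 - 168287126/121084683) = 1/(-6475534964600/121084683) = -121084683/6475534964600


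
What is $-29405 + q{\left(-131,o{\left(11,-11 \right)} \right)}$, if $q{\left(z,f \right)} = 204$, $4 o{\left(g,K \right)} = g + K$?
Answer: $-29201$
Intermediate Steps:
$o{\left(g,K \right)} = \frac{K}{4} + \frac{g}{4}$ ($o{\left(g,K \right)} = \frac{g + K}{4} = \frac{K + g}{4} = \frac{K}{4} + \frac{g}{4}$)
$-29405 + q{\left(-131,o{\left(11,-11 \right)} \right)} = -29405 + 204 = -29201$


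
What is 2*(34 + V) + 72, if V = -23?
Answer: 94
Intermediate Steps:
2*(34 + V) + 72 = 2*(34 - 23) + 72 = 2*11 + 72 = 22 + 72 = 94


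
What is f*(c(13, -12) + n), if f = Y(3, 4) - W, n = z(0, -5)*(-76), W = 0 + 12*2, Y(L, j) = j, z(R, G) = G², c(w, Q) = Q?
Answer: 38240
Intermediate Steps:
W = 24 (W = 0 + 24 = 24)
n = -1900 (n = (-5)²*(-76) = 25*(-76) = -1900)
f = -20 (f = 4 - 1*24 = 4 - 24 = -20)
f*(c(13, -12) + n) = -20*(-12 - 1900) = -20*(-1912) = 38240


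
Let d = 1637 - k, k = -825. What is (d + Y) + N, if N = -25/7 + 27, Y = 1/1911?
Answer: 4749655/1911 ≈ 2485.4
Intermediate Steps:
Y = 1/1911 ≈ 0.00052329
N = 164/7 (N = -25*⅐ + 27 = -25/7 + 27 = 164/7 ≈ 23.429)
d = 2462 (d = 1637 - 1*(-825) = 1637 + 825 = 2462)
(d + Y) + N = (2462 + 1/1911) + 164/7 = 4704883/1911 + 164/7 = 4749655/1911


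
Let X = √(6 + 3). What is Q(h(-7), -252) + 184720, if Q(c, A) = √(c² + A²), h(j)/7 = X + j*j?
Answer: 184720 + 140*√10 ≈ 1.8516e+5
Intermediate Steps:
X = 3 (X = √9 = 3)
h(j) = 21 + 7*j² (h(j) = 7*(3 + j*j) = 7*(3 + j²) = 21 + 7*j²)
Q(c, A) = √(A² + c²)
Q(h(-7), -252) + 184720 = √((-252)² + (21 + 7*(-7)²)²) + 184720 = √(63504 + (21 + 7*49)²) + 184720 = √(63504 + (21 + 343)²) + 184720 = √(63504 + 364²) + 184720 = √(63504 + 132496) + 184720 = √196000 + 184720 = 140*√10 + 184720 = 184720 + 140*√10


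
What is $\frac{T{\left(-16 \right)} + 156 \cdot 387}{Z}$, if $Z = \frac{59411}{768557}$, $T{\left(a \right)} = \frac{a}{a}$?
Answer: $\frac{46400091761}{59411} \approx 7.81 \cdot 10^{5}$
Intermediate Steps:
$T{\left(a \right)} = 1$
$Z = \frac{59411}{768557}$ ($Z = 59411 \cdot \frac{1}{768557} = \frac{59411}{768557} \approx 0.077302$)
$\frac{T{\left(-16 \right)} + 156 \cdot 387}{Z} = \frac{1 + 156 \cdot 387}{\frac{59411}{768557}} = \left(1 + 60372\right) \frac{768557}{59411} = 60373 \cdot \frac{768557}{59411} = \frac{46400091761}{59411}$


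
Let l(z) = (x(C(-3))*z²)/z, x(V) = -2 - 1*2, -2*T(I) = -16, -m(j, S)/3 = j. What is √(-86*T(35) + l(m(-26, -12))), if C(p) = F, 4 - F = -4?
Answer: 10*I*√10 ≈ 31.623*I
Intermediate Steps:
F = 8 (F = 4 - 1*(-4) = 4 + 4 = 8)
m(j, S) = -3*j
T(I) = 8 (T(I) = -½*(-16) = 8)
C(p) = 8
x(V) = -4 (x(V) = -2 - 2 = -4)
l(z) = -4*z (l(z) = (-4*z²)/z = -4*z)
√(-86*T(35) + l(m(-26, -12))) = √(-86*8 - (-12)*(-26)) = √(-688 - 4*78) = √(-688 - 312) = √(-1000) = 10*I*√10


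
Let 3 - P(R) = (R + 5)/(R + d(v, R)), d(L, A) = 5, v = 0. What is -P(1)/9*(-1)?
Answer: 2/9 ≈ 0.22222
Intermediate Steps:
P(R) = 2 (P(R) = 3 - (R + 5)/(R + 5) = 3 - (5 + R)/(5 + R) = 3 - 1*1 = 3 - 1 = 2)
-P(1)/9*(-1) = -2/9*(-1) = 2/9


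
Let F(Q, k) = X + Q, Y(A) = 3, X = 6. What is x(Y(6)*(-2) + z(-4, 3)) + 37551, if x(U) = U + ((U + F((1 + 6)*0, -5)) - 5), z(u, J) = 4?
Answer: 37548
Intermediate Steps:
F(Q, k) = 6 + Q
x(U) = 1 + 2*U (x(U) = U + ((U + (6 + (1 + 6)*0)) - 5) = U + ((U + (6 + 7*0)) - 5) = U + ((U + (6 + 0)) - 5) = U + ((U + 6) - 5) = U + ((6 + U) - 5) = U + (1 + U) = 1 + 2*U)
x(Y(6)*(-2) + z(-4, 3)) + 37551 = (1 + 2*(3*(-2) + 4)) + 37551 = (1 + 2*(-6 + 4)) + 37551 = (1 + 2*(-2)) + 37551 = (1 - 4) + 37551 = -3 + 37551 = 37548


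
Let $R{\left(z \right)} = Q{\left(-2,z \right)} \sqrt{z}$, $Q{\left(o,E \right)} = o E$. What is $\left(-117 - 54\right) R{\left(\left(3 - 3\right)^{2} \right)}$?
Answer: $0$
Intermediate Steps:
$Q{\left(o,E \right)} = E o$
$R{\left(z \right)} = - 2 z^{\frac{3}{2}}$ ($R{\left(z \right)} = z \left(-2\right) \sqrt{z} = - 2 z \sqrt{z} = - 2 z^{\frac{3}{2}}$)
$\left(-117 - 54\right) R{\left(\left(3 - 3\right)^{2} \right)} = \left(-117 - 54\right) \left(- 2 \left(\left(3 - 3\right)^{2}\right)^{\frac{3}{2}}\right) = - 171 \left(- 2 \left(0^{2}\right)^{\frac{3}{2}}\right) = - 171 \left(- 2 \cdot 0^{\frac{3}{2}}\right) = - 171 \left(\left(-2\right) 0\right) = \left(-171\right) 0 = 0$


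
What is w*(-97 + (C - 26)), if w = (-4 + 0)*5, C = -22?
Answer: 2900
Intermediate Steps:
w = -20 (w = -4*5 = -20)
w*(-97 + (C - 26)) = -20*(-97 + (-22 - 26)) = -20*(-97 - 48) = -20*(-145) = 2900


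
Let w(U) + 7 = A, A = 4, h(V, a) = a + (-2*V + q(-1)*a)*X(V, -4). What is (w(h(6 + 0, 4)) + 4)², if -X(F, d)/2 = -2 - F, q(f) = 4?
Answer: 1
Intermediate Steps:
X(F, d) = 4 + 2*F (X(F, d) = -2*(-2 - F) = 4 + 2*F)
h(V, a) = a + (4 + 2*V)*(-2*V + 4*a) (h(V, a) = a + (-2*V + 4*a)*(4 + 2*V) = a + (4 + 2*V)*(-2*V + 4*a))
w(U) = -3 (w(U) = -7 + 4 = -3)
(w(h(6 + 0, 4)) + 4)² = (-3 + 4)² = 1² = 1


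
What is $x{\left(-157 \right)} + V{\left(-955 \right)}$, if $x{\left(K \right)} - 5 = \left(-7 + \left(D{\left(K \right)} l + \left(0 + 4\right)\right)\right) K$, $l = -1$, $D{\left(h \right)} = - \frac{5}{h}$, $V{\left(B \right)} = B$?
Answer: $-474$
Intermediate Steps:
$x{\left(K \right)} = 5 + K \left(-3 + \frac{5}{K}\right)$ ($x{\left(K \right)} = 5 + \left(-7 + \left(- \frac{5}{K} \left(-1\right) + \left(0 + 4\right)\right)\right) K = 5 + \left(-7 + \left(\frac{5}{K} + 4\right)\right) K = 5 + \left(-7 + \left(4 + \frac{5}{K}\right)\right) K = 5 + \left(-3 + \frac{5}{K}\right) K = 5 + K \left(-3 + \frac{5}{K}\right)$)
$x{\left(-157 \right)} + V{\left(-955 \right)} = \left(10 - -471\right) - 955 = \left(10 + 471\right) - 955 = 481 - 955 = -474$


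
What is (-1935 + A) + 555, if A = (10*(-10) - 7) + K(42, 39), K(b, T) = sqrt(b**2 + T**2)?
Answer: -1487 + 3*sqrt(365) ≈ -1429.7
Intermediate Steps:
K(b, T) = sqrt(T**2 + b**2)
A = -107 + 3*sqrt(365) (A = (10*(-10) - 7) + sqrt(39**2 + 42**2) = (-100 - 7) + sqrt(1521 + 1764) = -107 + sqrt(3285) = -107 + 3*sqrt(365) ≈ -49.685)
(-1935 + A) + 555 = (-1935 + (-107 + 3*sqrt(365))) + 555 = (-2042 + 3*sqrt(365)) + 555 = -1487 + 3*sqrt(365)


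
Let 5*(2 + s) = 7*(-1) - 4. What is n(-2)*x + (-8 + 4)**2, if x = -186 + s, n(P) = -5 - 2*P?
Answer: 1031/5 ≈ 206.20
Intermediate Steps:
s = -21/5 (s = -2 + (7*(-1) - 4)/5 = -2 + (-7 - 4)/5 = -2 + (1/5)*(-11) = -2 - 11/5 = -21/5 ≈ -4.2000)
x = -951/5 (x = -186 - 21/5 = -951/5 ≈ -190.20)
n(-2)*x + (-8 + 4)**2 = (-5 - 2*(-2))*(-951/5) + (-8 + 4)**2 = (-5 + 4)*(-951/5) + (-4)**2 = -1*(-951/5) + 16 = 951/5 + 16 = 1031/5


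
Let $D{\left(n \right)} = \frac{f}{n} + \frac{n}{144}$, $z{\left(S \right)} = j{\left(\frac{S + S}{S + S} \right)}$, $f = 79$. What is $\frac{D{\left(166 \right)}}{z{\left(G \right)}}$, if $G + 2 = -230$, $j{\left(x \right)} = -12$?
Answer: $- \frac{9733}{71712} \approx -0.13572$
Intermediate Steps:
$G = -232$ ($G = -2 - 230 = -232$)
$z{\left(S \right)} = -12$
$D{\left(n \right)} = \frac{79}{n} + \frac{n}{144}$
$\frac{D{\left(166 \right)}}{z{\left(G \right)}} = \frac{\frac{79}{166} + \frac{1}{144} \cdot 166}{-12} = \left(79 \cdot \frac{1}{166} + \frac{83}{72}\right) \left(- \frac{1}{12}\right) = \left(\frac{79}{166} + \frac{83}{72}\right) \left(- \frac{1}{12}\right) = \frac{9733}{5976} \left(- \frac{1}{12}\right) = - \frac{9733}{71712}$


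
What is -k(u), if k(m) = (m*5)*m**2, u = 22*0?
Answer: 0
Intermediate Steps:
u = 0
k(m) = 5*m**3 (k(m) = (5*m)*m**2 = 5*m**3)
-k(u) = -5*0**3 = -5*0 = -1*0 = 0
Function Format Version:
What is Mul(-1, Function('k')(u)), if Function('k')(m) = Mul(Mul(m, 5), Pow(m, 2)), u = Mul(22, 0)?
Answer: 0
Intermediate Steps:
u = 0
Function('k')(m) = Mul(5, Pow(m, 3)) (Function('k')(m) = Mul(Mul(5, m), Pow(m, 2)) = Mul(5, Pow(m, 3)))
Mul(-1, Function('k')(u)) = Mul(-1, Mul(5, Pow(0, 3))) = Mul(-1, Mul(5, 0)) = Mul(-1, 0) = 0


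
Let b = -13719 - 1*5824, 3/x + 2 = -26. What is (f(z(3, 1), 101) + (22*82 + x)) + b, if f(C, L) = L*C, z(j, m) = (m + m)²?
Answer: -485383/28 ≈ -17335.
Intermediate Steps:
x = -3/28 (x = 3/(-2 - 26) = 3/(-28) = 3*(-1/28) = -3/28 ≈ -0.10714)
b = -19543 (b = -13719 - 5824 = -19543)
z(j, m) = 4*m² (z(j, m) = (2*m)² = 4*m²)
f(C, L) = C*L
(f(z(3, 1), 101) + (22*82 + x)) + b = ((4*1²)*101 + (22*82 - 3/28)) - 19543 = ((4*1)*101 + (1804 - 3/28)) - 19543 = (4*101 + 50509/28) - 19543 = (404 + 50509/28) - 19543 = 61821/28 - 19543 = -485383/28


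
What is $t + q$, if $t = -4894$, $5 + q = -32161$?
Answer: $-37060$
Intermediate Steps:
$q = -32166$ ($q = -5 - 32161 = -32166$)
$t + q = -4894 - 32166 = -37060$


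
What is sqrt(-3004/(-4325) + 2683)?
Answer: sqrt(2008007367)/865 ≈ 51.804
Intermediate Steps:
sqrt(-3004/(-4325) + 2683) = sqrt(-3004*(-1/4325) + 2683) = sqrt(3004/4325 + 2683) = sqrt(11606979/4325) = sqrt(2008007367)/865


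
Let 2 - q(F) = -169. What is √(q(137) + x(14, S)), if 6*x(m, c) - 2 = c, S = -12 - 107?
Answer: √606/2 ≈ 12.309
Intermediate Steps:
q(F) = 171 (q(F) = 2 - 1*(-169) = 2 + 169 = 171)
S = -119
x(m, c) = ⅓ + c/6
√(q(137) + x(14, S)) = √(171 + (⅓ + (⅙)*(-119))) = √(171 + (⅓ - 119/6)) = √(171 - 39/2) = √(303/2) = √606/2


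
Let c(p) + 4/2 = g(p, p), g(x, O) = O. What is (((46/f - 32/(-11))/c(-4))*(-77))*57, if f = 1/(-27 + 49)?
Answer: 742406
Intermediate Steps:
c(p) = -2 + p
f = 1/22 ≈ 0.045455
(((46/f - 32/(-11))/c(-4))*(-77))*57 = (((46/(1/22) - 32/(-11))/(-2 - 4))*(-77))*57 = (((46*22 - 32*(-1/11))/(-6))*(-77))*57 = (((1012 + 32/11)*(-⅙))*(-77))*57 = (((11164/11)*(-⅙))*(-77))*57 = -5582/33*(-77)*57 = (39074/3)*57 = 742406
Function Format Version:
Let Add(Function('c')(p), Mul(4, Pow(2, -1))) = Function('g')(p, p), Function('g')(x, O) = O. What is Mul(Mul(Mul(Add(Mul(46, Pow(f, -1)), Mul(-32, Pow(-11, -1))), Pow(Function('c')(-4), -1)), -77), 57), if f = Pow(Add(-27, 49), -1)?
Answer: 742406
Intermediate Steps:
Function('c')(p) = Add(-2, p)
f = Rational(1, 22) (f = Pow(22, -1) = Rational(1, 22) ≈ 0.045455)
Mul(Mul(Mul(Add(Mul(46, Pow(f, -1)), Mul(-32, Pow(-11, -1))), Pow(Function('c')(-4), -1)), -77), 57) = Mul(Mul(Mul(Add(Mul(46, Pow(Rational(1, 22), -1)), Mul(-32, Pow(-11, -1))), Pow(Add(-2, -4), -1)), -77), 57) = Mul(Mul(Mul(Add(Mul(46, 22), Mul(-32, Rational(-1, 11))), Pow(-6, -1)), -77), 57) = Mul(Mul(Mul(Add(1012, Rational(32, 11)), Rational(-1, 6)), -77), 57) = Mul(Mul(Mul(Rational(11164, 11), Rational(-1, 6)), -77), 57) = Mul(Mul(Rational(-5582, 33), -77), 57) = Mul(Rational(39074, 3), 57) = 742406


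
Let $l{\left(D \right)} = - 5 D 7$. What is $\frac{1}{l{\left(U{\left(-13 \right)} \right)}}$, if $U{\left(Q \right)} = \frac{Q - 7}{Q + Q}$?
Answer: $- \frac{13}{350} \approx -0.037143$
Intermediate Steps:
$U{\left(Q \right)} = \frac{-7 + Q}{2 Q}$
$l{\left(D \right)} = - 35 D$
$\frac{1}{l{\left(U{\left(-13 \right)} \right)}} = \frac{1}{\left(-35\right) \frac{-7 - 13}{2 \left(-13\right)}} = \frac{1}{\left(-35\right) \frac{1}{2} \left(- \frac{1}{13}\right) \left(-20\right)} = \frac{1}{\left(-35\right) \frac{10}{13}} = \frac{1}{- \frac{350}{13}} = - \frac{13}{350}$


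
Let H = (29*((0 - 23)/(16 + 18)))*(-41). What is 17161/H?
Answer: 583474/27347 ≈ 21.336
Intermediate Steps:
H = 27347/34 (H = (29*(-23/34))*(-41) = -667/34*(-41) = 27347/34 ≈ 804.32)
17161/H = 17161/(27347/34) = 17161*(34/27347) = 583474/27347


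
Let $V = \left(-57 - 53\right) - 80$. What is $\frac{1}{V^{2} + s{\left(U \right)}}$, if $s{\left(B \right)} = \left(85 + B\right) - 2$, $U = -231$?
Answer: $\frac{1}{35952} \approx 2.7815 \cdot 10^{-5}$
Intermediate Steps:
$V = -190$ ($V = -110 - 80 = -190$)
$s{\left(B \right)} = 83 + B$
$\frac{1}{V^{2} + s{\left(U \right)}} = \frac{1}{\left(-190\right)^{2} + \left(83 - 231\right)} = \frac{1}{36100 - 148} = \frac{1}{35952}$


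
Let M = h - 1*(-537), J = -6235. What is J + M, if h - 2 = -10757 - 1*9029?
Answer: -25482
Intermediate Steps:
h = -19784 (h = 2 + (-10757 - 1*9029) = 2 + (-10757 - 9029) = 2 - 19786 = -19784)
M = -19247 (M = -19784 - 1*(-537) = -19784 + 537 = -19247)
J + M = -6235 - 19247 = -25482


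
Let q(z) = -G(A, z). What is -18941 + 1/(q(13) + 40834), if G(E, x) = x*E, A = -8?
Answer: -775406657/40938 ≈ -18941.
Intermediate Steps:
G(E, x) = E*x
q(z) = 8*z (q(z) = -(-8)*z = 8*z)
-18941 + 1/(q(13) + 40834) = -18941 + 1/(8*13 + 40834) = -18941 + 1/(104 + 40834) = -18941 + 1/40938 = -775406657/40938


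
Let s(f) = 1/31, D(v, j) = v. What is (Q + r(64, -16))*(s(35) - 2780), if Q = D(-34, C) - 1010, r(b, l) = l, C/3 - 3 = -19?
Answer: 91349740/31 ≈ 2.9468e+6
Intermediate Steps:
C = -48 (C = 9 + 3*(-19) = 9 - 57 = -48)
Q = -1044 (Q = -34 - 1010 = -1044)
s(f) = 1/31
(Q + r(64, -16))*(s(35) - 2780) = (-1044 - 16)*(1/31 - 2780) = -1060*(-86179/31) = 91349740/31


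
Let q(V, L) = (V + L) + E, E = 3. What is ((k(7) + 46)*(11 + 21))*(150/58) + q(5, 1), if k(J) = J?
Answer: 127461/29 ≈ 4395.2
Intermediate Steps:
q(V, L) = 3 + L + V (q(V, L) = (V + L) + 3 = (L + V) + 3 = 3 + L + V)
((k(7) + 46)*(11 + 21))*(150/58) + q(5, 1) = ((7 + 46)*(11 + 21))*(150/58) + (3 + 1 + 5) = (53*32)*(150*(1/58)) + 9 = 1696*(75/29) + 9 = 127200/29 + 9 = 127461/29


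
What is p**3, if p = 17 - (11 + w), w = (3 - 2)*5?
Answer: 1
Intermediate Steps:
w = 5 (w = 1*5 = 5)
p = 1 (p = 17 - (11 + 5) = 17 - 1*16 = 17 - 16 = 1)
p**3 = 1**3 = 1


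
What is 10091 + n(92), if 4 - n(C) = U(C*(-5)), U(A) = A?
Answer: 10555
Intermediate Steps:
n(C) = 4 + 5*C (n(C) = 4 - C*(-5) = 4 - (-5)*C = 4 + 5*C)
10091 + n(92) = 10091 + (4 + 5*92) = 10091 + (4 + 460) = 10091 + 464 = 10555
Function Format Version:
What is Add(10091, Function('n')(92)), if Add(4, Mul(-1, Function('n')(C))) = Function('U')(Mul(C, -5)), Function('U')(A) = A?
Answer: 10555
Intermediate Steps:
Function('n')(C) = Add(4, Mul(5, C)) (Function('n')(C) = Add(4, Mul(-1, Mul(C, -5))) = Add(4, Mul(-1, Mul(-5, C))) = Add(4, Mul(5, C)))
Add(10091, Function('n')(92)) = Add(10091, Add(4, Mul(5, 92))) = Add(10091, Add(4, 460)) = Add(10091, 464) = 10555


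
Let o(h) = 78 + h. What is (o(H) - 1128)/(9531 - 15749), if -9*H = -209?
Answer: 9241/55962 ≈ 0.16513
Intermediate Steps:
H = 209/9 (H = -⅑*(-209) = 209/9 ≈ 23.222)
(o(H) - 1128)/(9531 - 15749) = ((78 + 209/9) - 1128)/(9531 - 15749) = (911/9 - 1128)/(-6218) = -9241/9*(-1/6218) = 9241/55962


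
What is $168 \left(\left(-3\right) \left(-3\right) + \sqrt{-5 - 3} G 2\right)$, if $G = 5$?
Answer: $1512 + 3360 i \sqrt{2} \approx 1512.0 + 4751.8 i$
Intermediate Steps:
$168 \left(\left(-3\right) \left(-3\right) + \sqrt{-5 - 3} G 2\right) = 168 \left(\left(-3\right) \left(-3\right) + \sqrt{-5 - 3} \cdot 5 \cdot 2\right) = 168 \left(9 + \sqrt{-8} \cdot 5 \cdot 2\right) = 168 \left(9 + 2 i \sqrt{2} \cdot 5 \cdot 2\right) = 168 \left(9 + 10 i \sqrt{2} \cdot 2\right) = 168 \left(9 + 20 i \sqrt{2}\right) = 1512 + 3360 i \sqrt{2}$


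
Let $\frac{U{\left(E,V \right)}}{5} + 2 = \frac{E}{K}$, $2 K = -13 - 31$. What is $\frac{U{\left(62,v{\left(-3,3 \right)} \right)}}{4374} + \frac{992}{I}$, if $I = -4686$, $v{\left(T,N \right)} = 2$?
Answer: $- \frac{67453}{310554} \approx -0.2172$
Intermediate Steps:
$K = -22$ ($K = \frac{-13 - 31}{2} = \frac{1}{2} \left(-44\right) = -22$)
$U{\left(E,V \right)} = -10 - \frac{5 E}{22}$ ($U{\left(E,V \right)} = -10 + 5 \frac{E}{-22} = -10 + 5 E \left(- \frac{1}{22}\right) = -10 + 5 \left(- \frac{E}{22}\right) = -10 - \frac{5 E}{22}$)
$\frac{U{\left(62,v{\left(-3,3 \right)} \right)}}{4374} + \frac{992}{I} = \frac{-10 - \frac{155}{11}}{4374} + \frac{992}{-4686} = \left(-10 - \frac{155}{11}\right) \frac{1}{4374} + 992 \left(- \frac{1}{4686}\right) = \left(- \frac{265}{11}\right) \frac{1}{4374} - \frac{496}{2343} = - \frac{265}{48114} - \frac{496}{2343} = - \frac{67453}{310554}$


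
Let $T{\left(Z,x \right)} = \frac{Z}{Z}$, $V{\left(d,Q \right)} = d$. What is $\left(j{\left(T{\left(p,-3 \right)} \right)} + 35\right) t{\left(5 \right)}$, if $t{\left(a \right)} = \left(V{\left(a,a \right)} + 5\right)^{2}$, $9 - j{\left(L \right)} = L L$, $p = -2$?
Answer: $4300$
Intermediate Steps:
$T{\left(Z,x \right)} = 1$
$j{\left(L \right)} = 9 - L^{2}$ ($j{\left(L \right)} = 9 - L L = 9 - L^{2}$)
$t{\left(a \right)} = \left(5 + a\right)^{2}$ ($t{\left(a \right)} = \left(a + 5\right)^{2} = \left(5 + a\right)^{2}$)
$\left(j{\left(T{\left(p,-3 \right)} \right)} + 35\right) t{\left(5 \right)} = \left(\left(9 - 1^{2}\right) + 35\right) \left(5 + 5\right)^{2} = \left(\left(9 - 1\right) + 35\right) 10^{2} = \left(\left(9 - 1\right) + 35\right) 100 = \left(8 + 35\right) 100 = 43 \cdot 100 = 4300$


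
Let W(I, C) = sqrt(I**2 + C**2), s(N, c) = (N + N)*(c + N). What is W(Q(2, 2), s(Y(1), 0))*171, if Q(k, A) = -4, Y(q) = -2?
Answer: 684*sqrt(5) ≈ 1529.5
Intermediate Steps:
s(N, c) = 2*N*(N + c) (s(N, c) = (2*N)*(N + c) = 2*N*(N + c))
W(I, C) = sqrt(C**2 + I**2)
W(Q(2, 2), s(Y(1), 0))*171 = sqrt((2*(-2)*(-2 + 0))**2 + (-4)**2)*171 = sqrt((2*(-2)*(-2))**2 + 16)*171 = sqrt(8**2 + 16)*171 = sqrt(64 + 16)*171 = sqrt(80)*171 = (4*sqrt(5))*171 = 684*sqrt(5)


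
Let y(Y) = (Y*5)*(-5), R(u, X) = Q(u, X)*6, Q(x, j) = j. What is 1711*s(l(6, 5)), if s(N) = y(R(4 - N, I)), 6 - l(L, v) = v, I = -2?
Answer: 513300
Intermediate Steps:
l(L, v) = 6 - v
R(u, X) = 6*X (R(u, X) = X*6 = 6*X)
y(Y) = -25*Y (y(Y) = (5*Y)*(-5) = -25*Y)
s(N) = 300 (s(N) = -150*(-2) = -25*(-12) = 300)
1711*s(l(6, 5)) = 1711*300 = 513300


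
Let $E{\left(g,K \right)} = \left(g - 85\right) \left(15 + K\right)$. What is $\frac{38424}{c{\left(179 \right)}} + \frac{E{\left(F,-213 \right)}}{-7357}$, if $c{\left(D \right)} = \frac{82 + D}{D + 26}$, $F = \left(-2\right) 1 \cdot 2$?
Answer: $\frac{19315300366}{640059} \approx 30177.0$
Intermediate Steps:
$F = -4$ ($F = \left(-2\right) 2 = -4$)
$E{\left(g,K \right)} = \left(-85 + g\right) \left(15 + K\right)$
$c{\left(D \right)} = \frac{82 + D}{26 + D}$
$\frac{38424}{c{\left(179 \right)}} + \frac{E{\left(F,-213 \right)}}{-7357} = \frac{38424}{\frac{1}{26 + 179} \left(82 + 179\right)} + \frac{-1275 - -18105 + 15 \left(-4\right) - -852}{-7357} = \frac{38424}{\frac{1}{205} \cdot 261} + \left(-1275 + 18105 - 60 + 852\right) \left(- \frac{1}{7357}\right) = \frac{38424}{\frac{1}{205} \cdot 261} + 17622 \left(- \frac{1}{7357}\right) = \frac{38424}{\frac{261}{205}} - \frac{17622}{7357} = 38424 \cdot \frac{205}{261} - \frac{17622}{7357} = \frac{2625640}{87} - \frac{17622}{7357} = \frac{19315300366}{640059}$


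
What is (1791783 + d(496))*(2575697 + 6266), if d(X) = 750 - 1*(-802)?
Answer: 4630324616605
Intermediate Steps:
d(X) = 1552 (d(X) = 750 + 802 = 1552)
(1791783 + d(496))*(2575697 + 6266) = (1791783 + 1552)*(2575697 + 6266) = 1793335*2581963 = 4630324616605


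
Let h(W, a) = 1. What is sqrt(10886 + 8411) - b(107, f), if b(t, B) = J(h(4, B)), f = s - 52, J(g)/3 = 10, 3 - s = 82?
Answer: -30 + sqrt(19297) ≈ 108.91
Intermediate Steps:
s = -79 (s = 3 - 1*82 = 3 - 82 = -79)
J(g) = 30 (J(g) = 3*10 = 30)
f = -131 (f = -79 - 52 = -131)
b(t, B) = 30
sqrt(10886 + 8411) - b(107, f) = sqrt(10886 + 8411) - 1*30 = sqrt(19297) - 30 = -30 + sqrt(19297)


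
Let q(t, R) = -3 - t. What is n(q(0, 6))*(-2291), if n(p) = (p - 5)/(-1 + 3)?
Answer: 9164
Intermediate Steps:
n(p) = -5/2 + p/2 (n(p) = (-5 + p)/2 = (-5 + p)*(1/2) = -5/2 + p/2)
n(q(0, 6))*(-2291) = (-5/2 + (-3 - 1*0)/2)*(-2291) = (-5/2 + (-3 + 0)/2)*(-2291) = (-5/2 + (1/2)*(-3))*(-2291) = (-5/2 - 3/2)*(-2291) = -4*(-2291) = 9164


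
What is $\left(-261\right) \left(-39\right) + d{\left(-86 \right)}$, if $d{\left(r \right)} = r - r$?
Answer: $10179$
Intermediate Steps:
$d{\left(r \right)} = 0$
$\left(-261\right) \left(-39\right) + d{\left(-86 \right)} = \left(-261\right) \left(-39\right) + 0 = 10179 + 0 = 10179$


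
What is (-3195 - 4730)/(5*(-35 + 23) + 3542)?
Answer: -7925/3482 ≈ -2.2760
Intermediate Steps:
(-3195 - 4730)/(5*(-35 + 23) + 3542) = -7925/(5*(-12) + 3542) = -7925/(-60 + 3542) = -7925/3482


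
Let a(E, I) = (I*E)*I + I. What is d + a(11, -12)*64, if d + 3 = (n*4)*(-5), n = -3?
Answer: 100665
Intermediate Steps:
a(E, I) = I + E*I² (a(E, I) = (E*I)*I + I = E*I² + I = I + E*I²)
d = 57 (d = -3 - 3*4*(-5) = -3 - 12*(-5) = -3 + 60 = 57)
d + a(11, -12)*64 = 57 - 12*(1 + 11*(-12))*64 = 57 - 12*(1 - 132)*64 = 57 - 12*(-131)*64 = 57 + 1572*64 = 57 + 100608 = 100665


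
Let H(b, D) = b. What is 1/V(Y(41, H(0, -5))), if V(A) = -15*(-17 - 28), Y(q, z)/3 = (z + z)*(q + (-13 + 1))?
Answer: 1/675 ≈ 0.0014815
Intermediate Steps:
Y(q, z) = 6*z*(-12 + q) (Y(q, z) = 3*((z + z)*(q + (-13 + 1))) = 3*((2*z)*(q - 12)) = 3*((2*z)*(-12 + q)) = 3*(2*z*(-12 + q)) = 6*z*(-12 + q))
V(A) = 675 (V(A) = -15*(-45) = 675)
1/V(Y(41, H(0, -5))) = 1/675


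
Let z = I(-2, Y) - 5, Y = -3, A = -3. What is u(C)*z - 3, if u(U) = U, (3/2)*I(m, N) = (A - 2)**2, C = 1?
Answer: 26/3 ≈ 8.6667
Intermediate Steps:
I(m, N) = 50/3 (I(m, N) = 2*(-3 - 2)**2/3 = (2/3)*(-5)**2 = (2/3)*25 = 50/3)
z = 35/3 (z = 50/3 - 5 = 35/3 ≈ 11.667)
u(C)*z - 3 = 1*(35/3) - 3 = 35/3 - 3 = 26/3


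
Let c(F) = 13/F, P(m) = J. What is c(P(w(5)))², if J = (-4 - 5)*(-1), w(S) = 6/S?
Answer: 169/81 ≈ 2.0864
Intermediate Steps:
J = 9 (J = -9*(-1) = 9)
P(m) = 9
c(P(w(5)))² = (13/9)² = 169/81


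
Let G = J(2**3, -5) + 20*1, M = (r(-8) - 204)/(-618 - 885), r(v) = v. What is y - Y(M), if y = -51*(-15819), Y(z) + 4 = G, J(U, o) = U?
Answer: 806745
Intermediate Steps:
M = 212/1503 (M = (-8 - 204)/(-618 - 885) = -212/(-1503) = -212*(-1/1503) = 212/1503 ≈ 0.14105)
G = 28 (G = 2**3 + 20*1 = 8 + 20 = 28)
Y(z) = 24 (Y(z) = -4 + 28 = 24)
y = 806769
y - Y(M) = 806769 - 1*24 = 806769 - 24 = 806745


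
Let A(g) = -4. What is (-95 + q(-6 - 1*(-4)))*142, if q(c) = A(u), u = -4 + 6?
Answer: -14058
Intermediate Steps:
u = 2
q(c) = -4
(-95 + q(-6 - 1*(-4)))*142 = (-95 - 4)*142 = -99*142 = -14058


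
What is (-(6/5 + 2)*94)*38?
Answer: -57152/5 ≈ -11430.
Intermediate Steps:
(-(6/5 + 2)*94)*38 = (-1*16/5*94)*38 = -16/5*94*38 = -1504/5*38 = -57152/5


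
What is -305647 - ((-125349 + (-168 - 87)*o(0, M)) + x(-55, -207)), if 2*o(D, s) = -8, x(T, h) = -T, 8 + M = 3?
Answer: -181373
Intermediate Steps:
M = -5 (M = -8 + 3 = -5)
o(D, s) = -4 (o(D, s) = (½)*(-8) = -4)
-305647 - ((-125349 + (-168 - 87)*o(0, M)) + x(-55, -207)) = -305647 - ((-125349 + (-168 - 87)*(-4)) - 1*(-55)) = -305647 - ((-125349 - 255*(-4)) + 55) = -305647 - ((-125349 + 1020) + 55) = -305647 - (-124329 + 55) = -305647 - 1*(-124274) = -305647 + 124274 = -181373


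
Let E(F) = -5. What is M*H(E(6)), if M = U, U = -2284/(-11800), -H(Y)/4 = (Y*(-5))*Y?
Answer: 5710/59 ≈ 96.780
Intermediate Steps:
H(Y) = 20*Y² (H(Y) = -4*Y*(-5)*Y = -4*(-5*Y)*Y = -(-20)*Y² = 20*Y²)
U = 571/2950 (U = -2284*(-1/11800) = 571/2950 ≈ 0.19356)
M = 571/2950 ≈ 0.19356
M*H(E(6)) = 571*(20*(-5)²)/2950 = 571*(20*25)/2950 = (571/2950)*500 = 5710/59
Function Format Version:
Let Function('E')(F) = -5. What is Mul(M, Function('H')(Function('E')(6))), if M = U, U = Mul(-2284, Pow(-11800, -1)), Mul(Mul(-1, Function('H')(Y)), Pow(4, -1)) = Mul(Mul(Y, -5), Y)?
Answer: Rational(5710, 59) ≈ 96.780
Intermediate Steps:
Function('H')(Y) = Mul(20, Pow(Y, 2)) (Function('H')(Y) = Mul(-4, Mul(Mul(Y, -5), Y)) = Mul(-4, Mul(Mul(-5, Y), Y)) = Mul(-4, Mul(-5, Pow(Y, 2))) = Mul(20, Pow(Y, 2)))
U = Rational(571, 2950) (U = Mul(-2284, Rational(-1, 11800)) = Rational(571, 2950) ≈ 0.19356)
M = Rational(571, 2950) ≈ 0.19356
Mul(M, Function('H')(Function('E')(6))) = Mul(Rational(571, 2950), Mul(20, Pow(-5, 2))) = Mul(Rational(571, 2950), Mul(20, 25)) = Mul(Rational(571, 2950), 500) = Rational(5710, 59)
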